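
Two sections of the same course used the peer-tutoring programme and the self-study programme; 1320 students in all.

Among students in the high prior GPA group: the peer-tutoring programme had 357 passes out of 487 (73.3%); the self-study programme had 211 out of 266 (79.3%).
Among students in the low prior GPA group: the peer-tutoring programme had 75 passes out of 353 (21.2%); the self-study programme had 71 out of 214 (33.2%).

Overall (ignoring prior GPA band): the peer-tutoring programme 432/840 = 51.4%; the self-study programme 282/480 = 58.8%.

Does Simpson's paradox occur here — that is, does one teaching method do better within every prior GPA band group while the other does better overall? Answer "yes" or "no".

no

Within each prior GPA band level (high prior GPA 73.3% vs 79.3%; low prior GPA 21.2% vs 33.2%), the self-study programme has the higher rate every time. Pooled: 51.4% vs 58.8% — the self-study programme has the higher rate overall. They agree.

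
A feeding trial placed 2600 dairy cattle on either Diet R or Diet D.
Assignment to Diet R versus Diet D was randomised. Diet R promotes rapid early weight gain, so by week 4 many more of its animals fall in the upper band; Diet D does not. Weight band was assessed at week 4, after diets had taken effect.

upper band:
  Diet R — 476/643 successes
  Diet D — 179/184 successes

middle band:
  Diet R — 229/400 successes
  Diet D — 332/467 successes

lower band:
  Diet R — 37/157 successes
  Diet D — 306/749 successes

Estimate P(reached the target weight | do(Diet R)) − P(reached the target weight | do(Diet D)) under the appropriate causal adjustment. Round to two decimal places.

The distribution of week-4 weight band is itself part of what the diet does — it is an intermediate outcome. Holding it fixed would remove that part of the effect; the total effect is the pooled difference.
The causal difference is the pooled difference: 0.618 − 0.584 = +0.035.

+0.03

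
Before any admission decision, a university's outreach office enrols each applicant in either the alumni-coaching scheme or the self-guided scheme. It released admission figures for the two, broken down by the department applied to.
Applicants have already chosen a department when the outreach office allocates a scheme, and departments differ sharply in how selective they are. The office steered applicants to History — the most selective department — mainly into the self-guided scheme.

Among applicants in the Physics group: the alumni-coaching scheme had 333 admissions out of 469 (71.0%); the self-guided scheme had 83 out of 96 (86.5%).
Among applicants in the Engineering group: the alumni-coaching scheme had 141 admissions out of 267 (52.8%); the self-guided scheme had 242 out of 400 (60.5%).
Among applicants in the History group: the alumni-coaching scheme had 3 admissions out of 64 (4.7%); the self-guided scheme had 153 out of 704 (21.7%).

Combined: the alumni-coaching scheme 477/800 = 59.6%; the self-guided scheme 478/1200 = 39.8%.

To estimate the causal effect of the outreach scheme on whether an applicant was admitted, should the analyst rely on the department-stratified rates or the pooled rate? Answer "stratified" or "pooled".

stratified

The imbalance in department arose from how applicants were allocated, not from anything the outreach scheme did; and department independently affects the outcome. The pooled gap is confounded — condition on department.
Within each level — Physics: 71.0% vs 86.5%; Engineering: 52.8% vs 60.5%; History: 4.7% vs 21.7% — the self-guided scheme is higher every time.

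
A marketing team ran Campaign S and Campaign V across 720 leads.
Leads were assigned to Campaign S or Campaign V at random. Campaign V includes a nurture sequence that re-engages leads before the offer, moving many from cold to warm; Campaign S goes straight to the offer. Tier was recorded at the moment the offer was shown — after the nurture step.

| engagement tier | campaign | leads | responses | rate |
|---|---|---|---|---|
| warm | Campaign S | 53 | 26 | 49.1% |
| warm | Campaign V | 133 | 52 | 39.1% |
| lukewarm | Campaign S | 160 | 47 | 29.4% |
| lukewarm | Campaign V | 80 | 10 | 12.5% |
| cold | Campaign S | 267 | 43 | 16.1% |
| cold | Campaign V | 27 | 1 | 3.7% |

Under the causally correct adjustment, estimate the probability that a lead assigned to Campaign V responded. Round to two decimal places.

Within every engagement tier level Campaign S has the higher rate, yet pooled Campaign V does — Simpson's reversal.
Engagement tier lies on the pathway campaign → engagement tier → outcome, so adjusting for it blocks the indirect effect. For the total causal effect of campaign, use the unadjusted pooled rates.
So P(outcome | do(Campaign V)) is just the pooled rate for Campaign V: 63/240 = 0.263.

0.26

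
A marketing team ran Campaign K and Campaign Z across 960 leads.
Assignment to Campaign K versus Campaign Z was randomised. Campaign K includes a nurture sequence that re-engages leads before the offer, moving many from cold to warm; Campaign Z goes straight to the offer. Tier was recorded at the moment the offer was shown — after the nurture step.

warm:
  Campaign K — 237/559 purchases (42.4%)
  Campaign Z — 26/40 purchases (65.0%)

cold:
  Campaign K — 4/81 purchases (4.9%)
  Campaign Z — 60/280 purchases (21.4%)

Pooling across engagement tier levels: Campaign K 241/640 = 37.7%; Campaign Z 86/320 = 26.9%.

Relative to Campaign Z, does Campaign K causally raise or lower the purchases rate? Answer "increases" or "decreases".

increases

Campaign Z is higher inside every engagement tier stratum but Campaign K is higher in aggregate. Whether to stratify depends on how engagement tier relates to the campaign.
Engagement tier is downstream of the campaign. One should not condition on a consequence of treatment, so the overall rates are the right comparison.
Pooled: Campaign K 37.7% vs Campaign Z 26.9%; Campaign K is higher overall.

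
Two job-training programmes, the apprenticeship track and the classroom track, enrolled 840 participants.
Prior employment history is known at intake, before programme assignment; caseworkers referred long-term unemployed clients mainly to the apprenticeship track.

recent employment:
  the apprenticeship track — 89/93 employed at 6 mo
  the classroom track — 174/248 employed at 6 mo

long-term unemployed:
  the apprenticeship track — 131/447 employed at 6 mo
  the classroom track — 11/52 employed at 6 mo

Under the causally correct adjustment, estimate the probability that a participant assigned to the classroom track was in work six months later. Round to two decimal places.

0.41

Prior employment history differs across programmes for reasons unrelated to any effect of the programme itself, and it separately predicts the outcome — a classic confounder. We must compare within prior employment history levels.
Standardising the classroom track to the population prior employment history mix: 0.406·174/248 + 0.594·11/52 = 0.410.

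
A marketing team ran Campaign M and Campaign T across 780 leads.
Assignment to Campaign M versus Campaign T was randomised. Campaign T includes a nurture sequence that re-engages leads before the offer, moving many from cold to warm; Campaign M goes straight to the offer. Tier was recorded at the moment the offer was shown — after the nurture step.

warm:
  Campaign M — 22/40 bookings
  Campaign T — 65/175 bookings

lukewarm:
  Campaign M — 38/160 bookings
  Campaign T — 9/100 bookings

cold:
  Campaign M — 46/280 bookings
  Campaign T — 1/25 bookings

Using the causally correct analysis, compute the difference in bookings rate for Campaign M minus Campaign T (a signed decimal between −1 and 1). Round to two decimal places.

Because the campaign influences engagement tier, engagement tier is a post-treatment mediator, not a confounder. Stratifying on it would bias the estimate; the causal effect is the crude pooled difference.
The causal difference is the pooled difference: 0.221 − 0.250 = -0.029.

-0.03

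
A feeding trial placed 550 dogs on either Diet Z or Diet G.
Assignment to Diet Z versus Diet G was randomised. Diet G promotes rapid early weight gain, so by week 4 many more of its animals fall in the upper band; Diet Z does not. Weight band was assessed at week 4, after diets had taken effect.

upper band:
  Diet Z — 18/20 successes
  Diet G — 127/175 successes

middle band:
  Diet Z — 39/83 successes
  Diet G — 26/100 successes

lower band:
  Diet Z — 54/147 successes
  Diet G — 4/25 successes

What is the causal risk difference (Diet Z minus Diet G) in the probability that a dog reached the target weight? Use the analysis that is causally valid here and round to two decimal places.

Week-4 weight band lies on the pathway diet → week-4 weight band → outcome, so adjusting for it blocks the indirect effect. For the total causal effect of diet, use the unadjusted pooled rates.
The causal difference is the pooled difference: 0.444 − 0.523 = -0.079.

-0.08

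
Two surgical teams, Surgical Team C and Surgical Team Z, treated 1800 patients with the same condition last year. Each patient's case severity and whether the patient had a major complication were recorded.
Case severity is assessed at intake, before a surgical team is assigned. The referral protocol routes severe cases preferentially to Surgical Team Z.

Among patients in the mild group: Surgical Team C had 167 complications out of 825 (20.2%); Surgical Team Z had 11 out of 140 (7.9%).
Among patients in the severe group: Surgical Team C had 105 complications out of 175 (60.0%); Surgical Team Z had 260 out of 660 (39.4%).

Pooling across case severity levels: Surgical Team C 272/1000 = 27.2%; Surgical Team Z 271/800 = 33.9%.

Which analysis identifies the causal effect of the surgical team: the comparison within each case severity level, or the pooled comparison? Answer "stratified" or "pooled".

stratified

Within every case severity level Surgical Team Z has the lower rate, yet pooled Surgical Team C does — Simpson's reversal.
Case severity satisfies the back-door criterion: it is not a descendant of the surgical team, and it blocks the spurious path from surgical team to outcome. Adjusting for it (i.e., using the within-case severity rates) gives the causal effect.
Within each level — mild: 20.2% vs 7.9%; severe: 60.0% vs 39.4% — Surgical Team Z is lower every time.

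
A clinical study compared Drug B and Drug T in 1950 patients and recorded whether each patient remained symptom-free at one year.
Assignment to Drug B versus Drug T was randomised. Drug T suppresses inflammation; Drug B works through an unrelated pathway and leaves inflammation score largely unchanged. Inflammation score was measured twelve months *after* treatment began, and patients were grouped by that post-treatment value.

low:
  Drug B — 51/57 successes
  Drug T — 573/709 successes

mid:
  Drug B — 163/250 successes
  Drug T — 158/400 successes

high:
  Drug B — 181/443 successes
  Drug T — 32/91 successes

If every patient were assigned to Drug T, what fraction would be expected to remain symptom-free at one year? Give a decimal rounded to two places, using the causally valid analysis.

Inflammation score is recorded after the drug and is itself shifted by it — it sits on the causal path from drug to outcome. Conditioning on a mediator would strip out part of the effect we want; the pooled comparison gives the total causal effect.
So P(outcome | do(Drug T)) is just the pooled rate for Drug T: 763/1200 = 0.636.

0.64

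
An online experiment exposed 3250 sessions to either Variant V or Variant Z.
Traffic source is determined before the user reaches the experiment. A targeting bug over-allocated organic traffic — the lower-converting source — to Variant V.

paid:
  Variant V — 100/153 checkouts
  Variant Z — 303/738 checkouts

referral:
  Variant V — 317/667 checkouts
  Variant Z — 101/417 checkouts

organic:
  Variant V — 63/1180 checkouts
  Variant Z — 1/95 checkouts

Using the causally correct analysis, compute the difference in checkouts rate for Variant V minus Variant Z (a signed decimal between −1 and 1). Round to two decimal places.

Variant V is higher inside every traffic source stratum but Variant Z is higher in aggregate. Whether to stratify depends on how traffic source relates to the variant.
Since traffic source is a pre-existing factor (not a product of the variant) and it affects the outcome on its own, it is a confounder. The stratified rates, not the pooled rate, identify the causal effect.
Adjusting over the population distribution of traffic source: 0.274·(0.654−0.411) + 0.334·(0.475−0.242) + 0.392·(0.053−0.011) = +0.161.

+0.16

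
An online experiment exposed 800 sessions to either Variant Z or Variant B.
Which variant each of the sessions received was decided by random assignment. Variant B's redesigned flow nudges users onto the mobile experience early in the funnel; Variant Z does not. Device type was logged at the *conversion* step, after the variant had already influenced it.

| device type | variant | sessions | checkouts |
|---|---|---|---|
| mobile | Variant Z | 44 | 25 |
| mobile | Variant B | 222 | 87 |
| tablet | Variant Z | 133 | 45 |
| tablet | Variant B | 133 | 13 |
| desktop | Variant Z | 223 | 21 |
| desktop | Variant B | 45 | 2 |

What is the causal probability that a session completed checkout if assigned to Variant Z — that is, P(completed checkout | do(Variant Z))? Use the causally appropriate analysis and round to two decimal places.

The device type-specific comparison favours Variant Z throughout, but the pooled figures favour Variant B. The question is whether to condition on device type.
Device type here is a post-treatment variable shaped by the variant; conditioning on it would introduce bias rather than remove it. The overall comparison is the causal one.
So P(outcome | do(Variant Z)) is just the pooled rate for Variant Z: 91/400 = 0.228.

0.23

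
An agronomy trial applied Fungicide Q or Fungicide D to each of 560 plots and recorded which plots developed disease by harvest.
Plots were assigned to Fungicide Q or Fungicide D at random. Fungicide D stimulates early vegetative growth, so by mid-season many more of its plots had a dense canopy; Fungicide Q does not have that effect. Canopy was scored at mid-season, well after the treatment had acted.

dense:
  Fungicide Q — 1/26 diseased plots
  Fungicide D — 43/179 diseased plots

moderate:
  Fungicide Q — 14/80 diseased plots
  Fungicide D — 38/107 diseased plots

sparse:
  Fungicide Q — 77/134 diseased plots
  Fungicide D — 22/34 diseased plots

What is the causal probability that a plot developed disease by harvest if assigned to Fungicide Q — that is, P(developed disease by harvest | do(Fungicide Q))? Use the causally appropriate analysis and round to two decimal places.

The mid-season canopy-specific comparison favours Fungicide Q throughout, but the pooled figures favour Fungicide D. The question is whether to condition on mid-season canopy.
Mid-season canopy is downstream of the fungicide. One should not condition on a consequence of treatment, so the overall rates are the right comparison.
So P(outcome | do(Fungicide Q)) is just the pooled rate for Fungicide Q: 92/240 = 0.383.

0.38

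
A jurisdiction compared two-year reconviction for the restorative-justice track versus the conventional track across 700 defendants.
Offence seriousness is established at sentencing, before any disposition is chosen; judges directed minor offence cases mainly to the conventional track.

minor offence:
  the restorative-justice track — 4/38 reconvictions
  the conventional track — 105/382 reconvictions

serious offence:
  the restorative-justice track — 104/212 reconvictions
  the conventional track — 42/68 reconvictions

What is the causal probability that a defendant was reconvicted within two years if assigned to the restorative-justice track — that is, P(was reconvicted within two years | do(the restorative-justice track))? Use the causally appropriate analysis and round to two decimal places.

Offence seriousness is set before the disposition has any effect — it is not caused by the disposition — and it independently drives the outcome. That makes it a confounder, so the causal comparison is within offence seriousness levels.
Standardising the restorative-justice track to the population offence seriousness mix: 0.600·4/38 + 0.400·104/212 = 0.259.

0.26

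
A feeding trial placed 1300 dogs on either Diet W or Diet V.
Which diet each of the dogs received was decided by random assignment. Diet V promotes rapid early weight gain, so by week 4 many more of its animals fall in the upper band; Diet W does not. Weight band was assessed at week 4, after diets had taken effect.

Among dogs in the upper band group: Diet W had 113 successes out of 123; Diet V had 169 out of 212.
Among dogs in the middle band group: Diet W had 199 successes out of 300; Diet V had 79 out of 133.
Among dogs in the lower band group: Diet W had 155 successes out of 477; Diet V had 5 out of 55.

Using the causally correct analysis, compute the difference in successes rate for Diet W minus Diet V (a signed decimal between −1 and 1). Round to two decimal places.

-0.11

Diet W is higher inside every week-4 weight band stratum but Diet V is higher in aggregate. Whether to stratify depends on how week-4 weight band relates to the diet.
Week-4 weight band is downstream of the diet. One should not condition on a consequence of treatment, so the overall rates are the right comparison.
The causal difference is the pooled difference: 0.519 − 0.632 = -0.114.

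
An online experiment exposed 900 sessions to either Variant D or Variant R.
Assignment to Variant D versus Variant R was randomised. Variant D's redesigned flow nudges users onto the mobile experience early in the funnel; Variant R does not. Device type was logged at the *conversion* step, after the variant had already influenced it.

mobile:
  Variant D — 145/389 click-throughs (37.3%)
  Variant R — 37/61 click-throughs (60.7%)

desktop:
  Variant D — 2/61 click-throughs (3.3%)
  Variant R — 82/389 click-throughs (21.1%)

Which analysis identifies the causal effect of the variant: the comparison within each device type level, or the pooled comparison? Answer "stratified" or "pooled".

Variant R is higher inside every device type stratum but Variant D is higher in aggregate. Whether to stratify depends on how device type relates to the variant.
Stratifying would compare variants among sessions the variants themselves sorted into device type groups — a form of selection on an intermediate. The unconditioned pooled rates give the total causal effect.
Pooled: Variant D 32.7% vs Variant R 26.4%; Variant D is higher overall.

pooled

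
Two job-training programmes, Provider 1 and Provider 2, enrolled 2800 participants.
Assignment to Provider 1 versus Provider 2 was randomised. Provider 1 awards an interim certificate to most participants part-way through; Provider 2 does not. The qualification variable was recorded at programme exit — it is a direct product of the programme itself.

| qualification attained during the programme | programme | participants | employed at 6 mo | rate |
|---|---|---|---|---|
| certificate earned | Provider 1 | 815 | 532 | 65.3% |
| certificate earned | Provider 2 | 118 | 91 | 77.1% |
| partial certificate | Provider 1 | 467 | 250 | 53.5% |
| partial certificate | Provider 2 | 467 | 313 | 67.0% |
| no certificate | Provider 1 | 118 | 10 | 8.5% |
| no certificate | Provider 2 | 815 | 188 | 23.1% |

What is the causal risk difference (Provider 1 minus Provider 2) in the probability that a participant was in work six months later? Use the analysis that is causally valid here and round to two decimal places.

+0.14

The qualification attained during the programme-specific comparison favours Provider 2 throughout, but the pooled figures favour Provider 1. The question is whether to condition on qualification attained during the programme.
Qualification attained during the programme is recorded after the programme and is itself shifted by it — it sits on the causal path from programme to outcome. Conditioning on a mediator would strip out part of the effect we want; the pooled comparison gives the total causal effect.
The causal difference is the pooled difference: 0.566 − 0.423 = +0.143.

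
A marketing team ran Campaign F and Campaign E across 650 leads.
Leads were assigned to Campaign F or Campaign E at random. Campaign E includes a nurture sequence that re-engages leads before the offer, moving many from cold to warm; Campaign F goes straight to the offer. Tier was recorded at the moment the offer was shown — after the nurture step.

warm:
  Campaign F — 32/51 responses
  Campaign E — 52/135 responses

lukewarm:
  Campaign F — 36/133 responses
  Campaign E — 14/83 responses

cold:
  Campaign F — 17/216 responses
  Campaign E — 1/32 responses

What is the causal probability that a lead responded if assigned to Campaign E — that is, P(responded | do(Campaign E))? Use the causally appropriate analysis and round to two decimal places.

0.27

The engagement tier-specific comparison favours Campaign F throughout, but the pooled figures favour Campaign E. The question is whether to condition on engagement tier.
Stratifying would compare campaigns among leads the campaigns themselves sorted into engagement tier groups — a form of selection on an intermediate. The unconditioned pooled rates give the total causal effect.
So P(outcome | do(Campaign E)) is just the pooled rate for Campaign E: 67/250 = 0.268.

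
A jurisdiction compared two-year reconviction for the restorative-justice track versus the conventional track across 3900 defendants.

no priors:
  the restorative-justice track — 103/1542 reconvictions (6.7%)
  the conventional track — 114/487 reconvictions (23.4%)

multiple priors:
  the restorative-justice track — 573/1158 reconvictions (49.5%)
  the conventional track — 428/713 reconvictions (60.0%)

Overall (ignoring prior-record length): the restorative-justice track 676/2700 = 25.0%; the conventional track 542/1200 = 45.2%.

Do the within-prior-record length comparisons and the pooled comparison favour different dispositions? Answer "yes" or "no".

Within each prior-record length level (no priors 6.7% vs 23.4%; multiple priors 49.5% vs 60.0%), the restorative-justice track has the lower rate every time. Pooled: 25.0% vs 45.2% — the restorative-justice track has the lower rate overall. They agree.

no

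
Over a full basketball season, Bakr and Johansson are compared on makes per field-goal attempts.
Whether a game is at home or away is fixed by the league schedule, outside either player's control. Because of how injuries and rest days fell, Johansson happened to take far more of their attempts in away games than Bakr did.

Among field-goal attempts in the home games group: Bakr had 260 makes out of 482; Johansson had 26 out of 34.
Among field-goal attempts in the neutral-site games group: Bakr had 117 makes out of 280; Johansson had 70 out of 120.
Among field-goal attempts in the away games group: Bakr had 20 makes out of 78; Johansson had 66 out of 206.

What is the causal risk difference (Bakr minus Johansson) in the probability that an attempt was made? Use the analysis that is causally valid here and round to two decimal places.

Nothing the player does changes game venue; the imbalance is an allocation artefact. With game venue also predicting the outcome, the pooled figure is confounded, and the within-stratum comparison is the causal one.
Adjusting over the population distribution of game venue: 0.430·(0.539−0.765) + 0.333·(0.418−0.583) + 0.237·(0.256−0.320) = -0.167.

-0.17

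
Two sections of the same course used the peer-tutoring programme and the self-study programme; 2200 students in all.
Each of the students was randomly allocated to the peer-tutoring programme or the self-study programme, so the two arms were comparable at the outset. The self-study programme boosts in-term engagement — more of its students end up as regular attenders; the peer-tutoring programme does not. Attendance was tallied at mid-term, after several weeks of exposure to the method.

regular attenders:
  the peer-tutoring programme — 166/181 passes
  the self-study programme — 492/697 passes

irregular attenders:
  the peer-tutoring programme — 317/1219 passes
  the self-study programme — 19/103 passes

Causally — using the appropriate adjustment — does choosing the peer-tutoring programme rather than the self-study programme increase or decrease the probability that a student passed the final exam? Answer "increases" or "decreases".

decreases

Mid-term attendance lies on the pathway teaching method → mid-term attendance → outcome, so adjusting for it blocks the indirect effect. For the total causal effect of teaching method, use the unadjusted pooled rates.
Pooled: the peer-tutoring programme 34.5% vs the self-study programme 63.9%; the self-study programme is higher overall.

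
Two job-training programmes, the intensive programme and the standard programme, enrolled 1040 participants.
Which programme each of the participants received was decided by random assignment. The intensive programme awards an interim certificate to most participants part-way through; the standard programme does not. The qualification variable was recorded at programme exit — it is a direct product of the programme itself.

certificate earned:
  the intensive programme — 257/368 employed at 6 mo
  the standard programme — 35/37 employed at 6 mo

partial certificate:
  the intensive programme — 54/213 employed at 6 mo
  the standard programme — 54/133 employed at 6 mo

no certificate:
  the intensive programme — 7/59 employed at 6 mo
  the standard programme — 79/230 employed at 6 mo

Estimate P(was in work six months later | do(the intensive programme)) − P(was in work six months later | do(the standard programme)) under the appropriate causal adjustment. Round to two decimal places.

+0.08

The stratified and pooled comparisons disagree (the standard programme wins within each qualification attained during the programme; the intensive programme wins overall), so the answer turns on the causal role of qualification attained during the programme.
Because the programme influences qualification attained during the programme, qualification attained during the programme is a post-treatment mediator, not a confounder. Stratifying on it would bias the estimate; the causal effect is the crude pooled difference.
The causal difference is the pooled difference: 0.497 − 0.420 = +0.077.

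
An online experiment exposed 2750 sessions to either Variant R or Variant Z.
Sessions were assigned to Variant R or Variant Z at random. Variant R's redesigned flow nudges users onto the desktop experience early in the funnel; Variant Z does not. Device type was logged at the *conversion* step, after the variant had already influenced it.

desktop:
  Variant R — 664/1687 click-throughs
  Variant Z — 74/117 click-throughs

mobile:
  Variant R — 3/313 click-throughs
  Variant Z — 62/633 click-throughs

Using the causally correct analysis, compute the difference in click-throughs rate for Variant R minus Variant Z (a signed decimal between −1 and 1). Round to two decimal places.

The distribution of device type is itself part of what the variant does — it is an intermediate outcome. Holding it fixed would remove that part of the effect; the total effect is the pooled difference.
The causal difference is the pooled difference: 0.334 − 0.181 = +0.152.

+0.15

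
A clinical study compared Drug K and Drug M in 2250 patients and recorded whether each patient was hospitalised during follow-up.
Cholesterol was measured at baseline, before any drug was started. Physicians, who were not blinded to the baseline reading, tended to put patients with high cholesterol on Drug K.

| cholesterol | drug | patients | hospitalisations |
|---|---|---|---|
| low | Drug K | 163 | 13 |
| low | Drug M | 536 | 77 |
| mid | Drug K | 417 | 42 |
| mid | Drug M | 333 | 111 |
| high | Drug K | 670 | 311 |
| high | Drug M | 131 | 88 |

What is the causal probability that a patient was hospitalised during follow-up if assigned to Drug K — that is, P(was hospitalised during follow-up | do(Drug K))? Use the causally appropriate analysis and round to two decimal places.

Cholesterol satisfies the back-door criterion: it is not a descendant of the drug, and it blocks the spurious path from drug to outcome. Adjusting for it (i.e., using the within-cholesterol rates) gives the causal effect.
Standardising Drug K to the population cholesterol mix: 0.311·13/163 + 0.333·42/417 + 0.356·311/670 = 0.224.

0.22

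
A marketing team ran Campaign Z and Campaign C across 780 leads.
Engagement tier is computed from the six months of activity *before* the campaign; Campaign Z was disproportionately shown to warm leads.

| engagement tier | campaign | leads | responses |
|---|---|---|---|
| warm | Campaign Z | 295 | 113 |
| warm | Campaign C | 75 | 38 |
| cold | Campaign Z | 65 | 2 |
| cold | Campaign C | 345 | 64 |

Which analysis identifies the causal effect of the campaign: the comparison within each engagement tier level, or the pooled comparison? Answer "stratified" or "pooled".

stratified

Campaign C is higher inside every engagement tier stratum but Campaign Z is higher in aggregate. Whether to stratify depends on how engagement tier relates to the campaign.
Engagement tier satisfies the back-door criterion: it is not a descendant of the campaign, and it blocks the spurious path from campaign to outcome. Adjusting for it (i.e., using the within-engagement tier rates) gives the causal effect.
Within each level — warm: 38.3% vs 50.7%; cold: 3.1% vs 18.6% — Campaign C is higher every time.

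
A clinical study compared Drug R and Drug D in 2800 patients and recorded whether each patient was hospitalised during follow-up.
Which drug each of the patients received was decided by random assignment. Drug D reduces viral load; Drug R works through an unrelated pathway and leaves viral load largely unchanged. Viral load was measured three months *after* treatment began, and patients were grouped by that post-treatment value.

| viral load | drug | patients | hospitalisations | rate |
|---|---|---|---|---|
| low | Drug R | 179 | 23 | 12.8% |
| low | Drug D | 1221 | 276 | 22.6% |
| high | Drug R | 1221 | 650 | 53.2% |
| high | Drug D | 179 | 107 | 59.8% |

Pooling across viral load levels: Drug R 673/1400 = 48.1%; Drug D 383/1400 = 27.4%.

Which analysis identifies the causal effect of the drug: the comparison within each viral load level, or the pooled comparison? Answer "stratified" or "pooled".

The viral load-specific comparison favours Drug R throughout, but the pooled figures favour Drug D. The question is whether to condition on viral load.
Stratifying would compare drugs among patients the drugs themselves sorted into viral load groups — a form of selection on an intermediate. The unconditioned pooled rates give the total causal effect.
Pooled: Drug R 48.1% vs Drug D 27.4%; Drug D is lower overall.

pooled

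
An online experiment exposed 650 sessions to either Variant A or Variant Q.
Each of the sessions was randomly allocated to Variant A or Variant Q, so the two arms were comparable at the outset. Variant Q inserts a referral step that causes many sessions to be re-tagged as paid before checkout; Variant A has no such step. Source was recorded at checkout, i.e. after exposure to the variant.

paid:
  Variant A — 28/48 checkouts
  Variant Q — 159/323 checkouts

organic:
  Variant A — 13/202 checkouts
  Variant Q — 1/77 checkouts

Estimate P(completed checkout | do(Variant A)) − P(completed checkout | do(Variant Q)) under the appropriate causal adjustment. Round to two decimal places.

Traffic source is recorded after the variant and is itself shifted by it — it sits on the causal path from variant to outcome. Conditioning on a mediator would strip out part of the effect we want; the pooled comparison gives the total causal effect.
The causal difference is the pooled difference: 0.164 − 0.400 = -0.236.

-0.24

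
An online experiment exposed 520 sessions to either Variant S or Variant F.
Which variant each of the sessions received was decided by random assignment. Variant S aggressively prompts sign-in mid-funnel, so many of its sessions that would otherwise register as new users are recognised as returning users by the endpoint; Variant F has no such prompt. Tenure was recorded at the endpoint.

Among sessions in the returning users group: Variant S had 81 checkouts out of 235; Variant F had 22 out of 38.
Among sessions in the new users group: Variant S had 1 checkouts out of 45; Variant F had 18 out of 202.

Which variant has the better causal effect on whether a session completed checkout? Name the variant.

The stratified and pooled comparisons disagree (Variant F wins within each user tenure; Variant S wins overall), so the answer turns on the causal role of user tenure.
User tenure is downstream of the variant. One should not condition on a consequence of treatment, so the overall rates are the right comparison.
Pooled: Variant S 29.3% vs Variant F 16.7%; Variant S is higher overall.

Variant S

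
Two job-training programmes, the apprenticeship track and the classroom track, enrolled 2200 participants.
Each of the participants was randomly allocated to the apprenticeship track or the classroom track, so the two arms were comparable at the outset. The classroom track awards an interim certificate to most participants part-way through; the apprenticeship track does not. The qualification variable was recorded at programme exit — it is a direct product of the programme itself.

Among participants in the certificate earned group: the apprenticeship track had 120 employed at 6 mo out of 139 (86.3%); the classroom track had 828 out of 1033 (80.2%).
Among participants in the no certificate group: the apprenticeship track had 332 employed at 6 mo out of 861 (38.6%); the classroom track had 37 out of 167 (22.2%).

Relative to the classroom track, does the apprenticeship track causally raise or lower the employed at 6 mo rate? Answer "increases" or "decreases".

Stratifying would compare programmes among participants the programmes themselves sorted into qualification attained during the programme groups — a form of selection on an intermediate. The unconditioned pooled rates give the total causal effect.
Pooled: the apprenticeship track 45.2% vs the classroom track 72.1%; the classroom track is higher overall.

decreases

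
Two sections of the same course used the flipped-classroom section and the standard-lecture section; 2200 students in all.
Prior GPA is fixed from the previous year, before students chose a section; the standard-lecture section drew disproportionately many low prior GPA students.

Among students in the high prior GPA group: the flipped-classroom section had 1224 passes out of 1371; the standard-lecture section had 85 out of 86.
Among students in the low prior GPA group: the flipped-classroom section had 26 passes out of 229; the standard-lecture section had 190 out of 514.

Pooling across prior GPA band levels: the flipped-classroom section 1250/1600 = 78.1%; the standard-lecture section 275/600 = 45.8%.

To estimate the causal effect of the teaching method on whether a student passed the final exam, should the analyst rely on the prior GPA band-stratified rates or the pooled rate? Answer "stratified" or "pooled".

The prior GPA band-specific comparison favours the standard-lecture section throughout, but the pooled figures favour the flipped-classroom section. The question is whether to condition on prior GPA band.
Prior GPA band differs across teaching methods for reasons unrelated to any effect of the teaching method itself, and it separately predicts the outcome — a classic confounder. We must compare within prior GPA band levels.
Within each level — high prior GPA: 89.3% vs 98.8%; low prior GPA: 11.4% vs 37.0% — the standard-lecture section is higher every time.

stratified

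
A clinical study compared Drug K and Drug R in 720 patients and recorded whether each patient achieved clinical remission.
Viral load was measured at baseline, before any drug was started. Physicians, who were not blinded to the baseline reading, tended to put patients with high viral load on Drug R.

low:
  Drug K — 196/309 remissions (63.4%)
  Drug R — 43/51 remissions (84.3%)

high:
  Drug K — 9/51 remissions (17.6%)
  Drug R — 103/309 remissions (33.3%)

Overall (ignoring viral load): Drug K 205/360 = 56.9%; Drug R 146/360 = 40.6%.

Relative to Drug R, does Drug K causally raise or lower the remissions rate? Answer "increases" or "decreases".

The stratified and pooled comparisons disagree (Drug R wins within each viral load; Drug K wins overall), so the answer turns on the causal role of viral load.
Viral load satisfies the back-door criterion: it is not a descendant of the drug, and it blocks the spurious path from drug to outcome. Adjusting for it (i.e., using the within-viral load rates) gives the causal effect.
Within each level — low: 63.4% vs 84.3%; high: 17.6% vs 33.3% — Drug R is higher every time.

decreases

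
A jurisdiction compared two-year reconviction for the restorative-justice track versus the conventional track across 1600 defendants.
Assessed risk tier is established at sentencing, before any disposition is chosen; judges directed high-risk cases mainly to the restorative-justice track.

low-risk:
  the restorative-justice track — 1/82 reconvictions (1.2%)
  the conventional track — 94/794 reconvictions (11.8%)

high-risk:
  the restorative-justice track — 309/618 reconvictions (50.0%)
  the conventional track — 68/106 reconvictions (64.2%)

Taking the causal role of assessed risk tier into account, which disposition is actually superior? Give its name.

the restorative-justice track

Within every assessed risk tier level the restorative-justice track has the lower rate, yet pooled the conventional track does — Simpson's reversal.
Assessed risk tier satisfies the back-door criterion: it is not a descendant of the disposition, and it blocks the spurious path from disposition to outcome. Adjusting for it (i.e., using the within-assessed risk tier rates) gives the causal effect.
Within each level — low-risk: 1.2% vs 11.8%; high-risk: 50.0% vs 64.2% — the restorative-justice track is lower every time.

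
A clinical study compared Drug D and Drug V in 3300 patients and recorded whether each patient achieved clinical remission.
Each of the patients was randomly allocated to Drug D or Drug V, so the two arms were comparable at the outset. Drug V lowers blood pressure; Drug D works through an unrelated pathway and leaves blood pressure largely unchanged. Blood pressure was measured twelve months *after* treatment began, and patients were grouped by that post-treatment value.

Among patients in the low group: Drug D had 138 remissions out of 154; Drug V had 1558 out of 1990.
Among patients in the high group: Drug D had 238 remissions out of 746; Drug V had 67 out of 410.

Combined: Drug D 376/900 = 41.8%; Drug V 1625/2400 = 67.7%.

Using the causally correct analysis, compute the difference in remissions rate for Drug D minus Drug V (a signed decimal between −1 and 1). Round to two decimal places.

The blood pressure-specific comparison favours Drug D throughout, but the pooled figures favour Drug V. The question is whether to condition on blood pressure.
Blood pressure is recorded after the drug and is itself shifted by it — it sits on the causal path from drug to outcome. Conditioning on a mediator would strip out part of the effect we want; the pooled comparison gives the total causal effect.
The causal difference is the pooled difference: 0.418 − 0.677 = -0.259.

-0.26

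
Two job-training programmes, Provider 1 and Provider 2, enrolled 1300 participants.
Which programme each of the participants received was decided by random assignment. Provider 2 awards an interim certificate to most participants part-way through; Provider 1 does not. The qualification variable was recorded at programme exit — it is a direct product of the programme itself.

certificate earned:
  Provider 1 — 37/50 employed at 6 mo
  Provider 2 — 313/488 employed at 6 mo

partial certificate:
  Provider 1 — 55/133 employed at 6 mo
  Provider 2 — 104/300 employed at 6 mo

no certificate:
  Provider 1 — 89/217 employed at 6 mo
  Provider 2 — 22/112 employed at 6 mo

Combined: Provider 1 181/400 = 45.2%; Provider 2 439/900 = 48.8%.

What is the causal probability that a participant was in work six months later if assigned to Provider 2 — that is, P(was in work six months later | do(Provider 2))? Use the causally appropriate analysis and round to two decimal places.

0.49

Within every qualification attained during the programme level Provider 1 has the higher rate, yet pooled Provider 2 does — Simpson's reversal.
Stratifying would compare programmes among participants the programmes themselves sorted into qualification attained during the programme groups — a form of selection on an intermediate. The unconditioned pooled rates give the total causal effect.
So P(outcome | do(Provider 2)) is just the pooled rate for Provider 2: 439/900 = 0.488.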